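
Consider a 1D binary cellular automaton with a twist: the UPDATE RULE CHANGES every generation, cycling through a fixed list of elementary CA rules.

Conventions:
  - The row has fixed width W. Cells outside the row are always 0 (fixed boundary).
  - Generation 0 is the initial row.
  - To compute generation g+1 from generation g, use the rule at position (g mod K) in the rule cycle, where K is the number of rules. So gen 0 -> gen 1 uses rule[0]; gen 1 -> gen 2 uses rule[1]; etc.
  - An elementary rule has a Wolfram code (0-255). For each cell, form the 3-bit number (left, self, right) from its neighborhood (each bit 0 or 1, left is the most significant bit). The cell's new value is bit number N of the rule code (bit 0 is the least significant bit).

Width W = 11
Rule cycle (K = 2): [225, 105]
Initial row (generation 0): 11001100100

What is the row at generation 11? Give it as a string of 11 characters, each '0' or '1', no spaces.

Answer: 00100110100

Derivation:
Gen 0: 11001100100
Gen 1 (rule 225): 01000100001
Gen 2 (rule 105): 00010001100
Gen 3 (rule 225): 11000100101
Gen 4 (rule 105): 11010000010
Gen 5 (rule 225): 01100111000
Gen 6 (rule 105): 01100101011
Gen 7 (rule 225): 00100010101
Gen 8 (rule 105): 10001001010
Gen 9 (rule 225): 00100000100
Gen 10 (rule 105): 10001110001
Gen 11 (rule 225): 00100110100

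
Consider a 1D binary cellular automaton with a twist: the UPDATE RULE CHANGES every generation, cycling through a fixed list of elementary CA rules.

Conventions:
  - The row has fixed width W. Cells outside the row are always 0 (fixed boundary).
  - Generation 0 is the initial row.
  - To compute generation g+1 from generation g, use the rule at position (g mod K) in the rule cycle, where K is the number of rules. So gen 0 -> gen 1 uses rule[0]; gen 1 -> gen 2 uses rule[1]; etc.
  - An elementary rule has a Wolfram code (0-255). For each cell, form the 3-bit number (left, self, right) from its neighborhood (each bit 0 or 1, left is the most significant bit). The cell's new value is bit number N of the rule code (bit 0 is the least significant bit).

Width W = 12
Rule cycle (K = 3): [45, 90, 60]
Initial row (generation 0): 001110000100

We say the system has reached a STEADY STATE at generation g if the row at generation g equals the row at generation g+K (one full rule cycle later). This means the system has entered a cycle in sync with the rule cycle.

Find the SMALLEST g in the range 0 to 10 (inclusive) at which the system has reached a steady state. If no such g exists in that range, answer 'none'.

Answer: none

Derivation:
Gen 0: 001110000100
Gen 1 (rule 45): 101000110101
Gen 2 (rule 90): 000101110000
Gen 3 (rule 60): 000111001000
Gen 4 (rule 45): 110100001011
Gen 5 (rule 90): 110010010011
Gen 6 (rule 60): 101011011010
Gen 7 (rule 45): 111110110110
Gen 8 (rule 90): 100010110111
Gen 9 (rule 60): 110011101100
Gen 10 (rule 45): 100010011001
Gen 11 (rule 90): 010101111110
Gen 12 (rule 60): 011111000001
Gen 13 (rule 45): 010000011101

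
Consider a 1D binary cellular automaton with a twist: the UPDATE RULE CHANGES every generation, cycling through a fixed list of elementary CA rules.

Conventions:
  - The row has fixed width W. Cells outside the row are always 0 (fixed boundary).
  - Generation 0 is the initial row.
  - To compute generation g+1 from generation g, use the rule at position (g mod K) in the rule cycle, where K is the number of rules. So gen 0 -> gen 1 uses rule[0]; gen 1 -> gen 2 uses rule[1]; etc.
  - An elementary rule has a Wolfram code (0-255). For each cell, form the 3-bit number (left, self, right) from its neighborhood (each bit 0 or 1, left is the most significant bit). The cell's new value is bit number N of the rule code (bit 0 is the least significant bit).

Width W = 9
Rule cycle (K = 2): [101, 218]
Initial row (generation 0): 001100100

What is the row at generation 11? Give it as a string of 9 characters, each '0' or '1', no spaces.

Answer: 000000001

Derivation:
Gen 0: 001100100
Gen 1 (rule 101): 100100101
Gen 2 (rule 218): 011011000
Gen 3 (rule 101): 001101011
Gen 4 (rule 218): 011100011
Gen 5 (rule 101): 000101001
Gen 6 (rule 218): 001000110
Gen 7 (rule 101): 101010010
Gen 8 (rule 218): 000001101
Gen 9 (rule 101): 111100111
Gen 10 (rule 218): 111111111
Gen 11 (rule 101): 000000001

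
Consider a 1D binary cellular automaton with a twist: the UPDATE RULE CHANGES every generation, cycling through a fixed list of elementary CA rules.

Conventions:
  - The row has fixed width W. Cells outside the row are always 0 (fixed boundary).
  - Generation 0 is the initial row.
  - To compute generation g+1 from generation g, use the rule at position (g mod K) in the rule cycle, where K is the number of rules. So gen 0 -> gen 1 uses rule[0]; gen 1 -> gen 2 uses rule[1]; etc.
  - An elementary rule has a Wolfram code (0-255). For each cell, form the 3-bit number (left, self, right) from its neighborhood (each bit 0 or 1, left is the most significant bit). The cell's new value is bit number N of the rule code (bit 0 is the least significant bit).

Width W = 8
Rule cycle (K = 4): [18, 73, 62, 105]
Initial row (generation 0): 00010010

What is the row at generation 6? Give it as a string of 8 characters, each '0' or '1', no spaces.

Gen 0: 00010010
Gen 1 (rule 18): 00101101
Gen 2 (rule 73): 10001100
Gen 3 (rule 62): 11011010
Gen 4 (rule 105): 11111100
Gen 5 (rule 18): 00000010
Gen 6 (rule 73): 11111000

Answer: 11111000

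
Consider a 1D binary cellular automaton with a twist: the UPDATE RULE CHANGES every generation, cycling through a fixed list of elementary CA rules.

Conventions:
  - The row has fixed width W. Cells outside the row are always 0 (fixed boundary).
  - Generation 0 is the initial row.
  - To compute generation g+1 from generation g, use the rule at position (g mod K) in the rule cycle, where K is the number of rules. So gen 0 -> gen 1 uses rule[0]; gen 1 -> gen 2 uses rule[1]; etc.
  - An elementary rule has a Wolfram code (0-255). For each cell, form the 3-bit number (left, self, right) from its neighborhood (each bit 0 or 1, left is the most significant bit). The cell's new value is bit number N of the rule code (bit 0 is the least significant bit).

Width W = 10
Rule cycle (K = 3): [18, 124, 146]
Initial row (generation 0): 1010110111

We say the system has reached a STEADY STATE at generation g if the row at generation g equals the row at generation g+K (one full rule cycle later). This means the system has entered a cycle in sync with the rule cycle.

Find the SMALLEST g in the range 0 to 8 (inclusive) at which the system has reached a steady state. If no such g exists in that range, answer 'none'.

Gen 0: 1010110111
Gen 1 (rule 18): 0000000000
Gen 2 (rule 124): 0000000000
Gen 3 (rule 146): 0000000000
Gen 4 (rule 18): 0000000000
Gen 5 (rule 124): 0000000000
Gen 6 (rule 146): 0000000000
Gen 7 (rule 18): 0000000000
Gen 8 (rule 124): 0000000000
Gen 9 (rule 146): 0000000000
Gen 10 (rule 18): 0000000000
Gen 11 (rule 124): 0000000000

Answer: 1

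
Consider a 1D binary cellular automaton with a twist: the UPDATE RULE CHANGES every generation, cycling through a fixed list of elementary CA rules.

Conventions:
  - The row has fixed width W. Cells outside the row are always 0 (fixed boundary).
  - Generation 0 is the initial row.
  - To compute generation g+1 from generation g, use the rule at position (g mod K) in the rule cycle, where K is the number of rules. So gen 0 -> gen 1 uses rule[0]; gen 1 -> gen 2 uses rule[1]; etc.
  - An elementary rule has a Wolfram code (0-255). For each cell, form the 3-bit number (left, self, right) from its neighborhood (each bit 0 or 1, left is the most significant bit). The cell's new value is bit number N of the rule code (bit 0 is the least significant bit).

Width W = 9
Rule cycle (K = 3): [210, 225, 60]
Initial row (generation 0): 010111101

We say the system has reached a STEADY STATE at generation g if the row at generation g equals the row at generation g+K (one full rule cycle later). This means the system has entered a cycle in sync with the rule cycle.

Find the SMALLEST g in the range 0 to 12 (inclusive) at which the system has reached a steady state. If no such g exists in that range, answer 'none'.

Gen 0: 010111101
Gen 1 (rule 210): 100011100
Gen 2 (rule 225): 001001101
Gen 3 (rule 60): 001101011
Gen 4 (rule 210): 010100001
Gen 5 (rule 225): 001001100
Gen 6 (rule 60): 001101010
Gen 7 (rule 210): 010100001
Gen 8 (rule 225): 001001100
Gen 9 (rule 60): 001101010
Gen 10 (rule 210): 010100001
Gen 11 (rule 225): 001001100
Gen 12 (rule 60): 001101010
Gen 13 (rule 210): 010100001
Gen 14 (rule 225): 001001100
Gen 15 (rule 60): 001101010

Answer: 4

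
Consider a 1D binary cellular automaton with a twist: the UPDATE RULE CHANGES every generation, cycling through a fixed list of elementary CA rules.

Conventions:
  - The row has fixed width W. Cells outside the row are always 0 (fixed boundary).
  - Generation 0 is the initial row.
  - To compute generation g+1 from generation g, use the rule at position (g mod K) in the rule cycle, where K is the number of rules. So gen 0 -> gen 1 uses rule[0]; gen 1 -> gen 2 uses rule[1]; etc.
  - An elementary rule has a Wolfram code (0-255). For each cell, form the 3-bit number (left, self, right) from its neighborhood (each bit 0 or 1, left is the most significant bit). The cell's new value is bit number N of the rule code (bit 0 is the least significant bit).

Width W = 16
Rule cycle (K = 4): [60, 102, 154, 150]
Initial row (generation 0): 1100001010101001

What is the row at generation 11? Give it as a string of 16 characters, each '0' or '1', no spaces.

Gen 0: 1100001010101001
Gen 1 (rule 60): 1010001111111101
Gen 2 (rule 102): 1110010000000111
Gen 3 (rule 154): 1101101000001110
Gen 4 (rule 150): 0000001100010101
Gen 5 (rule 60): 0000001010011111
Gen 6 (rule 102): 0000011110100001
Gen 7 (rule 154): 0000111100010010
Gen 8 (rule 150): 0001011010111111
Gen 9 (rule 60): 0001110111100000
Gen 10 (rule 102): 0010011000100000
Gen 11 (rule 154): 0101110101010000

Answer: 0101110101010000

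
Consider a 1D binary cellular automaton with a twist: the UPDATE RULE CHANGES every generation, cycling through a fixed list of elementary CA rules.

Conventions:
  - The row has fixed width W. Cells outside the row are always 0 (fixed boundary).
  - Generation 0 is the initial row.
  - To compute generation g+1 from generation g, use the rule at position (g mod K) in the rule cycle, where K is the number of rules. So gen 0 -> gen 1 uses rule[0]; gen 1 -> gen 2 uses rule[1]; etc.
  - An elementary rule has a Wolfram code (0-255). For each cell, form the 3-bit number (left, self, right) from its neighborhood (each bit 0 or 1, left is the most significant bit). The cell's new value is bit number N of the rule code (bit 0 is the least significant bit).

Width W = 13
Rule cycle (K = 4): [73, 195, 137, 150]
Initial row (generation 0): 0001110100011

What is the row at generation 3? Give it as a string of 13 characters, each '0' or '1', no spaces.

Gen 0: 0001110100011
Gen 1 (rule 73): 1101010001011
Gen 2 (rule 195): 0100000110001
Gen 3 (rule 137): 0001110100100

Answer: 0001110100100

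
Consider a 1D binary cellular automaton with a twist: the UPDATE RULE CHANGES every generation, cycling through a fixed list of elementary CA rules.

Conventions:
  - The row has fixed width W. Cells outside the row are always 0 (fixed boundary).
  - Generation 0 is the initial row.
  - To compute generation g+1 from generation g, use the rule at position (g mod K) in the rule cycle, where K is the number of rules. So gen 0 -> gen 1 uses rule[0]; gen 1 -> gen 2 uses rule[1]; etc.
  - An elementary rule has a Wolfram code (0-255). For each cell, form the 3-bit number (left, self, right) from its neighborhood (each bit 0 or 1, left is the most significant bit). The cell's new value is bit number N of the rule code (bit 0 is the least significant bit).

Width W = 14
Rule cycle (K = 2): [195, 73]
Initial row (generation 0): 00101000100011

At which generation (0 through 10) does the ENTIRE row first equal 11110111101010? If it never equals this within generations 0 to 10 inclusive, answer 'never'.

Answer: never

Derivation:
Gen 0: 00101000100011
Gen 1 (rule 195): 11000011001101
Gen 2 (rule 73): 11011011001100
Gen 3 (rule 195): 01001001010101
Gen 4 (rule 73): 00000000000000
Gen 5 (rule 195): 11111111111111
Gen 6 (rule 73): 10000000000001
Gen 7 (rule 195): 00111111111110
Gen 8 (rule 73): 10100000000010
Gen 9 (rule 195): 00001111111100
Gen 10 (rule 73): 11101000000101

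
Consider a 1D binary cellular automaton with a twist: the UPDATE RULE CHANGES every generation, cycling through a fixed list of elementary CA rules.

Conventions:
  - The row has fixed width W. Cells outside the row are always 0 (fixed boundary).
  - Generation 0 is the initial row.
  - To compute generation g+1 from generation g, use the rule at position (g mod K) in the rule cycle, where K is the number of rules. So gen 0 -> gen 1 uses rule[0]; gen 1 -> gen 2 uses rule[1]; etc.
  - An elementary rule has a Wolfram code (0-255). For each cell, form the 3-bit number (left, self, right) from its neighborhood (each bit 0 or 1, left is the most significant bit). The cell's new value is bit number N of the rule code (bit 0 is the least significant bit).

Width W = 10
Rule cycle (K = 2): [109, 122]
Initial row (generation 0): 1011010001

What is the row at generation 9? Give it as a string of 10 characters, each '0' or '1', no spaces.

Gen 0: 1011010001
Gen 1 (rule 109): 1111110101
Gen 2 (rule 122): 1000011010
Gen 3 (rule 109): 1011011110
Gen 4 (rule 122): 0111110011
Gen 5 (rule 109): 0100010011
Gen 6 (rule 122): 1010101111
Gen 7 (rule 109): 1111111001
Gen 8 (rule 122): 1000001110
Gen 9 (rule 109): 1011101010

Answer: 1011101010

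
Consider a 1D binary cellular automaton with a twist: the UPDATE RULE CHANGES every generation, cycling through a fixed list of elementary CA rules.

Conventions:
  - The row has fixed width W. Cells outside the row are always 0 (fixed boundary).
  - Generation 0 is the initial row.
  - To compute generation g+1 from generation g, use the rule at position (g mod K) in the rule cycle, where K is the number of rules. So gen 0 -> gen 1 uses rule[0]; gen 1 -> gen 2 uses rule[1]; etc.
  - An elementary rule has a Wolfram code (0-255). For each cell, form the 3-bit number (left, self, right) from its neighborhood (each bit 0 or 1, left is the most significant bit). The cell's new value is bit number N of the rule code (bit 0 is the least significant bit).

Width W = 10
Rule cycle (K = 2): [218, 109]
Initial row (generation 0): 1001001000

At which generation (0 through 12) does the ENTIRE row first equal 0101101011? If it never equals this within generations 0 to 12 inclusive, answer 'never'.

Answer: 6

Derivation:
Gen 0: 1001001000
Gen 1 (rule 218): 0110110100
Gen 2 (rule 109): 0111111101
Gen 3 (rule 218): 1111111100
Gen 4 (rule 109): 1000000101
Gen 5 (rule 218): 0100001000
Gen 6 (rule 109): 0101101011
Gen 7 (rule 218): 1001100011
Gen 8 (rule 109): 1001101011
Gen 9 (rule 218): 0111100011
Gen 10 (rule 109): 0100101011
Gen 11 (rule 218): 1011000011
Gen 12 (rule 109): 1111011011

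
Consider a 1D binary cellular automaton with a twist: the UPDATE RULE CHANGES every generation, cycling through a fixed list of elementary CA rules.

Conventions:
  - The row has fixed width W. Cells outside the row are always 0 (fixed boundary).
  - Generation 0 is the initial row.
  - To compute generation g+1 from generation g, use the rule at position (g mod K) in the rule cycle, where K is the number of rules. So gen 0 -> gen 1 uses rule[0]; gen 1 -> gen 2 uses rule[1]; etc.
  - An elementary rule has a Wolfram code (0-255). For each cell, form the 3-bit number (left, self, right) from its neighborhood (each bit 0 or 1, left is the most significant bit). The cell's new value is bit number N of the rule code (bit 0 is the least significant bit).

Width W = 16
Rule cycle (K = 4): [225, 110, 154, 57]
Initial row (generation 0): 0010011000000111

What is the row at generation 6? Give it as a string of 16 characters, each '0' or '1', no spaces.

Gen 0: 0010011000000111
Gen 1 (rule 225): 1000001011110011
Gen 2 (rule 110): 1000011110010111
Gen 3 (rule 154): 0100111101100110
Gen 4 (rule 57): 0010100011010101
Gen 5 (rule 225): 1001001001101010
Gen 6 (rule 110): 1011011011111110

Answer: 1011011011111110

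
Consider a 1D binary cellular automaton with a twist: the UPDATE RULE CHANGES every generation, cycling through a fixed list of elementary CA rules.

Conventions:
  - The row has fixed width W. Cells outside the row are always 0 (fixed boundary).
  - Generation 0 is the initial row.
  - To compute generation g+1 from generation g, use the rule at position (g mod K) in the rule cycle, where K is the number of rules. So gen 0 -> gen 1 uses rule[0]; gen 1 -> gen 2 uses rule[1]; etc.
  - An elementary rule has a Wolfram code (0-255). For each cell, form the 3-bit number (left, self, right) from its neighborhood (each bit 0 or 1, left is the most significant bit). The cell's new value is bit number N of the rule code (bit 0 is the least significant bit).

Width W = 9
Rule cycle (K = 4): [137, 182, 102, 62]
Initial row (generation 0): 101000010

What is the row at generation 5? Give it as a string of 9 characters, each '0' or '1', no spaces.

Gen 0: 101000010
Gen 1 (rule 137): 000011000
Gen 2 (rule 182): 000100100
Gen 3 (rule 102): 001101100
Gen 4 (rule 62): 011011010
Gen 5 (rule 137): 010010000

Answer: 010010000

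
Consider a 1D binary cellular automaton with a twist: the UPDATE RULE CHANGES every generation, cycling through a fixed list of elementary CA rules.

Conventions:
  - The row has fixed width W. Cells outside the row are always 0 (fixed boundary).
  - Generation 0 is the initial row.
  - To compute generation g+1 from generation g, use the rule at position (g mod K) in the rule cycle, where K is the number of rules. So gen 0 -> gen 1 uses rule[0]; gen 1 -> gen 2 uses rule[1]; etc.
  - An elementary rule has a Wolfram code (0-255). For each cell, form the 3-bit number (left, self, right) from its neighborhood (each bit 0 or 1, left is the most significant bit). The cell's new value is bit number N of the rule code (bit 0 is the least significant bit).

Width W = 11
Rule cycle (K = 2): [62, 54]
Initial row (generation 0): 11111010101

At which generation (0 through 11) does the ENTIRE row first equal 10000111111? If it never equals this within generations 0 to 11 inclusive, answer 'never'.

Answer: 1

Derivation:
Gen 0: 11111010101
Gen 1 (rule 62): 10000111111
Gen 2 (rule 54): 11001000000
Gen 3 (rule 62): 10111100000
Gen 4 (rule 54): 11000010000
Gen 5 (rule 62): 10100111000
Gen 6 (rule 54): 11111000100
Gen 7 (rule 62): 10000101110
Gen 8 (rule 54): 11001110001
Gen 9 (rule 62): 10111001011
Gen 10 (rule 54): 11000111100
Gen 11 (rule 62): 10101100010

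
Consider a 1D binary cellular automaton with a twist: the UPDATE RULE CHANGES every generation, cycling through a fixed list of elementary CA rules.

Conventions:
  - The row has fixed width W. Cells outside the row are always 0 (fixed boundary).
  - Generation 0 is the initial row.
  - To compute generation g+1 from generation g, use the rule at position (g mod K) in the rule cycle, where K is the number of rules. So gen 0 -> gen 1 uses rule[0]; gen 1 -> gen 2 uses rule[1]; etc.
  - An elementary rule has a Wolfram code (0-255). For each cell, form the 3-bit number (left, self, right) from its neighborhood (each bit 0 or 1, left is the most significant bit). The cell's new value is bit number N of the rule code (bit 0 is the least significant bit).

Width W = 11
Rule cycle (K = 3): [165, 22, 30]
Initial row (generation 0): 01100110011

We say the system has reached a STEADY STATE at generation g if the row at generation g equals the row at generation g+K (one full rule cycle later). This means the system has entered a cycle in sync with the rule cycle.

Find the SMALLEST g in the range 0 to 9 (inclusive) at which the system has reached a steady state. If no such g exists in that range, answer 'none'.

Gen 0: 01100110011
Gen 1 (rule 165): 00000000000
Gen 2 (rule 22): 00000000000
Gen 3 (rule 30): 00000000000
Gen 4 (rule 165): 11111111111
Gen 5 (rule 22): 00000000000
Gen 6 (rule 30): 00000000000
Gen 7 (rule 165): 11111111111
Gen 8 (rule 22): 00000000000
Gen 9 (rule 30): 00000000000
Gen 10 (rule 165): 11111111111
Gen 11 (rule 22): 00000000000
Gen 12 (rule 30): 00000000000

Answer: 2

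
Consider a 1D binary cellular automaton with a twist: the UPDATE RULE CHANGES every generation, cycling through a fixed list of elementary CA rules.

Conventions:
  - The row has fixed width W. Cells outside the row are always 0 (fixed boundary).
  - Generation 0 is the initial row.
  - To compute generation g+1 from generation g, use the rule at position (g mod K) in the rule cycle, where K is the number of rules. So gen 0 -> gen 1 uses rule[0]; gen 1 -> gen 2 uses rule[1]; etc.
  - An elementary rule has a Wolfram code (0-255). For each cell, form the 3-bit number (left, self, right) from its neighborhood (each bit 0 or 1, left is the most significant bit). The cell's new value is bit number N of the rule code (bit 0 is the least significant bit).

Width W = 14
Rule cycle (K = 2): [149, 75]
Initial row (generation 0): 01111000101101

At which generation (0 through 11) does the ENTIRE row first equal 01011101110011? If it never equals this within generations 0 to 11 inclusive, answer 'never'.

Answer: never

Derivation:
Gen 0: 01111000101101
Gen 1 (rule 149): 00110110100001
Gen 2 (rule 75): 11110110001110
Gen 3 (rule 149): 01100001100101
Gen 4 (rule 75): 11101111101000
Gen 5 (rule 149): 01000111001111
Gen 6 (rule 75): 10011101011001
Gen 7 (rule 149): 11001001000101
Gen 8 (rule 75): 11010010011000
Gen 9 (rule 149): 00011011000111
Gen 10 (rule 75): 11111011011101
Gen 11 (rule 149): 01110000001001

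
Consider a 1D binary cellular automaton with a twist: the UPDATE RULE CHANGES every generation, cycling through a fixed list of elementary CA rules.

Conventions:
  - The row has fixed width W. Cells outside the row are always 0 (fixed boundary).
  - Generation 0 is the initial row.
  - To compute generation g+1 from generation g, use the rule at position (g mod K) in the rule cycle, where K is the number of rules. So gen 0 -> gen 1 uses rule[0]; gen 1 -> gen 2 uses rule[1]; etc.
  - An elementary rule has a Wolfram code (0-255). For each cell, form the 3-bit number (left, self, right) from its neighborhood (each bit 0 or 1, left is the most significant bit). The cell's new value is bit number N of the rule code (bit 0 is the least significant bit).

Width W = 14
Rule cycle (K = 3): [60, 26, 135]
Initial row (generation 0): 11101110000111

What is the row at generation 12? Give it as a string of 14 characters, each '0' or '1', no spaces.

Gen 0: 11101110000111
Gen 1 (rule 60): 10011001000100
Gen 2 (rule 26): 01110110101010
Gen 3 (rule 135): 10100000101010
Gen 4 (rule 60): 11110000111111
Gen 5 (rule 26): 10001001100000
Gen 6 (rule 135): 10111010001111
Gen 7 (rule 60): 11100111001000
Gen 8 (rule 26): 10011100110100
Gen 9 (rule 135): 10101001000101
Gen 10 (rule 60): 11111101100111
Gen 11 (rule 26): 10000001011100
Gen 12 (rule 135): 10111111001001

Answer: 10111111001001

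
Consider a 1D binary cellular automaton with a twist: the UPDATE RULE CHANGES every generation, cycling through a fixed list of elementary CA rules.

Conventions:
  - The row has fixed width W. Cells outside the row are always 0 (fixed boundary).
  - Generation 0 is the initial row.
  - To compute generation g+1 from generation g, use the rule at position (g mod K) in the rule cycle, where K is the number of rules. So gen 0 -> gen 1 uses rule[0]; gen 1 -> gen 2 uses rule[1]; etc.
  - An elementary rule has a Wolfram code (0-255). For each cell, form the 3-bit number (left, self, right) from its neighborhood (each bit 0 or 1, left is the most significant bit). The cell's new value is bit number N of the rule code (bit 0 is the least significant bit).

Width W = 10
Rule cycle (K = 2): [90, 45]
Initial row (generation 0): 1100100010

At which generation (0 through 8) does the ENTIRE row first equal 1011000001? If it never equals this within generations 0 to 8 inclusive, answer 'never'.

Answer: 6

Derivation:
Gen 0: 1100100010
Gen 1 (rule 90): 1111010101
Gen 2 (rule 45): 1000111111
Gen 3 (rule 90): 0101100001
Gen 4 (rule 45): 0111001101
Gen 5 (rule 90): 1101111100
Gen 6 (rule 45): 1011000001
Gen 7 (rule 90): 0011100010
Gen 8 (rule 45): 1010001010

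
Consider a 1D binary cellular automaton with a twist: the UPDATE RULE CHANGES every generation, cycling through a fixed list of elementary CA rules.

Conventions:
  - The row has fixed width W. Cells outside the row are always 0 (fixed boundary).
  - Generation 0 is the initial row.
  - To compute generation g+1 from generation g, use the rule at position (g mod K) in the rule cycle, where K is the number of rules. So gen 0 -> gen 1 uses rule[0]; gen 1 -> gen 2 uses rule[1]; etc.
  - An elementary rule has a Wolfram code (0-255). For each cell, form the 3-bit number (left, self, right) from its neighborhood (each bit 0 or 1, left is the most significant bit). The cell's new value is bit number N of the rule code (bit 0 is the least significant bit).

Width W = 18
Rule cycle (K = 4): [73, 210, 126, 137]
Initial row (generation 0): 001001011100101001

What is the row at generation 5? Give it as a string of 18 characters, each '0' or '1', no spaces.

Answer: 110101100110010001

Derivation:
Gen 0: 001001011100101001
Gen 1 (rule 73): 100000010100000000
Gen 2 (rule 210): 010000100010000000
Gen 3 (rule 126): 111001110111000000
Gen 4 (rule 137): 110001100110011111
Gen 5 (rule 73): 110101100110010001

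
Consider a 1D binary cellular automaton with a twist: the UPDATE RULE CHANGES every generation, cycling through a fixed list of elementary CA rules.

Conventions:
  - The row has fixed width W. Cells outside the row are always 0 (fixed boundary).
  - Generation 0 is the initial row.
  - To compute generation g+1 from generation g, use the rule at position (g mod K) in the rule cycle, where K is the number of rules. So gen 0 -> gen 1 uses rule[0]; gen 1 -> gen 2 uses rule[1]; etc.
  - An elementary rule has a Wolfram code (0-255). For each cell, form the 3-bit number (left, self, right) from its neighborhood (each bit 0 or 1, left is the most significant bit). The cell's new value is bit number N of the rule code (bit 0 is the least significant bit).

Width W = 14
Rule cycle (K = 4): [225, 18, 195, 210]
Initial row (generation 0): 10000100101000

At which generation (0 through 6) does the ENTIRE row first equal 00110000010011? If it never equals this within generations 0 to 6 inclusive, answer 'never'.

Answer: 1

Derivation:
Gen 0: 10000100101000
Gen 1 (rule 225): 00110000010011
Gen 2 (rule 18): 01001000101100
Gen 3 (rule 195): 10010011000101
Gen 4 (rule 210): 01101101101000
Gen 5 (rule 225): 00110110110011
Gen 6 (rule 18): 01000000001100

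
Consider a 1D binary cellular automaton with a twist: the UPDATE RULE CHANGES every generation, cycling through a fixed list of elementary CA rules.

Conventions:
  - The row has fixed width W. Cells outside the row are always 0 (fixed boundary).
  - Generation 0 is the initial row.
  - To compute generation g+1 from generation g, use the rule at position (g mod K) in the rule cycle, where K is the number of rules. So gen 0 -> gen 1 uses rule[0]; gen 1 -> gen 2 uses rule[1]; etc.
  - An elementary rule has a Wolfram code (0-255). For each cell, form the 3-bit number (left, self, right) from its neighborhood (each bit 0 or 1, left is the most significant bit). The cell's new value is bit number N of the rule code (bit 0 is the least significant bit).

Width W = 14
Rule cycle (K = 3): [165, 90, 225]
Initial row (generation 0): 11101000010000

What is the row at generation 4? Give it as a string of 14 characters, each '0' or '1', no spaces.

Gen 0: 11101000010000
Gen 1 (rule 165): 01011011010111
Gen 2 (rule 90): 10011011000101
Gen 3 (rule 225): 00001101010010
Gen 4 (rule 165): 11100011110010

Answer: 11100011110010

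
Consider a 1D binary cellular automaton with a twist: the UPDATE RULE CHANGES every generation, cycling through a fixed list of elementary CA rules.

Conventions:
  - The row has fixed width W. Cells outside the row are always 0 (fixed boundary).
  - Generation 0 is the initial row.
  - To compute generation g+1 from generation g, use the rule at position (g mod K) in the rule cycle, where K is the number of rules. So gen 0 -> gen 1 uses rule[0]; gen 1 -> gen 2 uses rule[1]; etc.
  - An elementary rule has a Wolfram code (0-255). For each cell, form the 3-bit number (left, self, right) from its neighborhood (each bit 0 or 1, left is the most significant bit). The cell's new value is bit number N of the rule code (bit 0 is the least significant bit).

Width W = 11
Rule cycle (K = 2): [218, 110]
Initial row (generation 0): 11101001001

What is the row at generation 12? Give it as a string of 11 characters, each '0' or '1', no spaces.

Answer: 10001110001

Derivation:
Gen 0: 11101001001
Gen 1 (rule 218): 11100110110
Gen 2 (rule 110): 10101111110
Gen 3 (rule 218): 00001111111
Gen 4 (rule 110): 00011000001
Gen 5 (rule 218): 00111100010
Gen 6 (rule 110): 01100100110
Gen 7 (rule 218): 11111011111
Gen 8 (rule 110): 10001110001
Gen 9 (rule 218): 01011111010
Gen 10 (rule 110): 11110001110
Gen 11 (rule 218): 11111011111
Gen 12 (rule 110): 10001110001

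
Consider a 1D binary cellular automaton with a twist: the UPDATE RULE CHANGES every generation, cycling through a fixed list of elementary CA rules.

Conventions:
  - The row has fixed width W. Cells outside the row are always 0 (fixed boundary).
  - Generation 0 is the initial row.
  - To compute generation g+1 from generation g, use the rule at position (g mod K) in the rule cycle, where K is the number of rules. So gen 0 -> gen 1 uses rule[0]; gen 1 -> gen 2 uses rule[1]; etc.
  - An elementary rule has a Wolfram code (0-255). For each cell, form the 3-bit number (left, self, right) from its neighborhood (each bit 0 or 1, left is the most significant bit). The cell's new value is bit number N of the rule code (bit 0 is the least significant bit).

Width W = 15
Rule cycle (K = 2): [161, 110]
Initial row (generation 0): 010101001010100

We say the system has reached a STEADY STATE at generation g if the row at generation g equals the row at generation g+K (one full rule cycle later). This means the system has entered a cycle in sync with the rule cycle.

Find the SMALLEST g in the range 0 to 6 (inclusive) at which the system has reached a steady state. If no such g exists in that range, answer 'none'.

Gen 0: 010101001010100
Gen 1 (rule 161): 001010000101001
Gen 2 (rule 110): 011110001111011
Gen 3 (rule 161): 001100100110100
Gen 4 (rule 110): 011101101111100
Gen 5 (rule 161): 001010010111001
Gen 6 (rule 110): 011110111101011
Gen 7 (rule 161): 001101011010100
Gen 8 (rule 110): 011111111111100

Answer: none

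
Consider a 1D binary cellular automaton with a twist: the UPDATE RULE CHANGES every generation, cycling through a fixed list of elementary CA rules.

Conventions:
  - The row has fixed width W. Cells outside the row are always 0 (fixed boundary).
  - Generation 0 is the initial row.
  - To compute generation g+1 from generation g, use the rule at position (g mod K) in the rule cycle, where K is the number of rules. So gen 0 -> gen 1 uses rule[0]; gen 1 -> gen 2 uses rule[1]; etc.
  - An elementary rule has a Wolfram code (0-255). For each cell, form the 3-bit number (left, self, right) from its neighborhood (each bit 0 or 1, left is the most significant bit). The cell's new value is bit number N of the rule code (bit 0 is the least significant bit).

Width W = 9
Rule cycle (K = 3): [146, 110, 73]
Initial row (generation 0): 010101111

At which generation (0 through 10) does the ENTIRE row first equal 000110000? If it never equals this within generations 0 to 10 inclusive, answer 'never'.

Gen 0: 010101111
Gen 1 (rule 146): 100000110
Gen 2 (rule 110): 100001110
Gen 3 (rule 73): 001101010
Gen 4 (rule 146): 010000001
Gen 5 (rule 110): 110000011
Gen 6 (rule 73): 110111011
Gen 7 (rule 146): 000010000
Gen 8 (rule 110): 000110000
Gen 9 (rule 73): 110110111
Gen 10 (rule 146): 000000010

Answer: 8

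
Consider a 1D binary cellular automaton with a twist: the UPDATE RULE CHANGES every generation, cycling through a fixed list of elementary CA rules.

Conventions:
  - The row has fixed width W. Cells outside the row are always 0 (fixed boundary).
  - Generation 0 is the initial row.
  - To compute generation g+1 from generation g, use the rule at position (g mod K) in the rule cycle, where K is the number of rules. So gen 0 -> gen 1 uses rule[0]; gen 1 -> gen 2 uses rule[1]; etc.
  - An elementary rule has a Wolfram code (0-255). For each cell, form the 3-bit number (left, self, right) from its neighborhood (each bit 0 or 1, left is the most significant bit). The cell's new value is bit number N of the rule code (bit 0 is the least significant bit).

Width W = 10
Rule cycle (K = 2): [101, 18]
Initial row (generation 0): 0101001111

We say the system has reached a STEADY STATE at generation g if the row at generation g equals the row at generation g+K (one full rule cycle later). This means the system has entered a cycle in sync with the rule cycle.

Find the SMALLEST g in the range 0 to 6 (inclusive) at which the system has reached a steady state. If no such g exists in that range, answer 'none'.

Answer: 6

Derivation:
Gen 0: 0101001111
Gen 1 (rule 101): 0111000001
Gen 2 (rule 18): 1000100010
Gen 3 (rule 101): 1010101010
Gen 4 (rule 18): 0000000001
Gen 5 (rule 101): 1111111101
Gen 6 (rule 18): 0000000000
Gen 7 (rule 101): 1111111111
Gen 8 (rule 18): 0000000000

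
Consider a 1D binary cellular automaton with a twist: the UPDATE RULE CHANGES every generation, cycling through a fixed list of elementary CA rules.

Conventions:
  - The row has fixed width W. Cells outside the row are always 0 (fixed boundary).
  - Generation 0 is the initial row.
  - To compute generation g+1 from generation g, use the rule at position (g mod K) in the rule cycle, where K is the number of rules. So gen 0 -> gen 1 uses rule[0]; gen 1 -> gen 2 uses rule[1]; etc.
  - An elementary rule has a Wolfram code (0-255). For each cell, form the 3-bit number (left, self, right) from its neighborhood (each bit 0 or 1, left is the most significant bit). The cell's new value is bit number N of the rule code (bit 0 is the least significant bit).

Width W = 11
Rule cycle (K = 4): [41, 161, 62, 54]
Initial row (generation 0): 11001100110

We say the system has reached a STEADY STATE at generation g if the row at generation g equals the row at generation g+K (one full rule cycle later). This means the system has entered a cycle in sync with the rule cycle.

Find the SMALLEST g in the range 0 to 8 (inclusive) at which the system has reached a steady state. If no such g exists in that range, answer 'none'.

Gen 0: 11001100110
Gen 1 (rule 41): 10001000100
Gen 2 (rule 161): 00100010001
Gen 3 (rule 62): 01110111011
Gen 4 (rule 54): 10001000100
Gen 5 (rule 41): 00100010001
Gen 6 (rule 161): 10001000100
Gen 7 (rule 62): 11011101110
Gen 8 (rule 54): 00100010001
Gen 9 (rule 41): 10001000100
Gen 10 (rule 161): 00100010001
Gen 11 (rule 62): 01110111011
Gen 12 (rule 54): 10001000100

Answer: none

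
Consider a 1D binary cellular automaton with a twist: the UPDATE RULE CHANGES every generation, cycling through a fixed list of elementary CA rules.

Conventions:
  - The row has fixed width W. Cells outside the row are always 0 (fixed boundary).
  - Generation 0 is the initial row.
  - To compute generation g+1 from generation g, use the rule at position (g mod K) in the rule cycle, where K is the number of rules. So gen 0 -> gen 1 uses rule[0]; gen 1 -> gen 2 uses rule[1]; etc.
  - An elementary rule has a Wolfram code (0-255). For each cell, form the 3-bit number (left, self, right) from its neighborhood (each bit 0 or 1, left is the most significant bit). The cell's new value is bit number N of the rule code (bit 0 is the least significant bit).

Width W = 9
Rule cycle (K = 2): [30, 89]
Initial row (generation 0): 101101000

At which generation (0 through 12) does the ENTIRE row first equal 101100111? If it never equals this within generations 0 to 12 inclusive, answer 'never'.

Gen 0: 101101000
Gen 1 (rule 30): 101001100
Gen 2 (rule 89): 000101111
Gen 3 (rule 30): 001101000
Gen 4 (rule 89): 101100111
Gen 5 (rule 30): 101011100
Gen 6 (rule 89): 000010111
Gen 7 (rule 30): 000110100
Gen 8 (rule 89): 110110011
Gen 9 (rule 30): 100101110
Gen 10 (rule 89): 010001011
Gen 11 (rule 30): 111011010
Gen 12 (rule 89): 101011001

Answer: 4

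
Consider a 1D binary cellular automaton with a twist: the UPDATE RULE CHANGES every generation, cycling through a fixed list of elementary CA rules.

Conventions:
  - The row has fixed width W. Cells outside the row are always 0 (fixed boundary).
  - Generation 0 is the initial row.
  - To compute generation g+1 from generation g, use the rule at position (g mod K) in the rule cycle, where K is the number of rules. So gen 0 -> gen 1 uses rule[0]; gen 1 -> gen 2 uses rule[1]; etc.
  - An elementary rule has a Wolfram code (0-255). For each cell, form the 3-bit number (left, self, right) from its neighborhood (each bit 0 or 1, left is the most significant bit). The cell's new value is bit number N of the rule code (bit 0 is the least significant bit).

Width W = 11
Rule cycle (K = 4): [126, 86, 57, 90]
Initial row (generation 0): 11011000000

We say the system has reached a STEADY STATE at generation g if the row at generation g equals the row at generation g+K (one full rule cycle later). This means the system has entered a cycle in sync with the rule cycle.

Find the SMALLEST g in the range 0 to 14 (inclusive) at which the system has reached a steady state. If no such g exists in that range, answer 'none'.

Gen 0: 11011000000
Gen 1 (rule 126): 11111100000
Gen 2 (rule 86): 00000110000
Gen 3 (rule 57): 11110101111
Gen 4 (rule 90): 10010001001
Gen 5 (rule 126): 11111011111
Gen 6 (rule 86): 00001000001
Gen 7 (rule 57): 11100111100
Gen 8 (rule 90): 10111100110
Gen 9 (rule 126): 11100111111
Gen 10 (rule 86): 00111000001
Gen 11 (rule 57): 10100111100
Gen 12 (rule 90): 00011100110
Gen 13 (rule 126): 00110111111
Gen 14 (rule 86): 01010000001
Gen 15 (rule 57): 00101111100
Gen 16 (rule 90): 01001000110
Gen 17 (rule 126): 11111101111
Gen 18 (rule 86): 00000100001

Answer: none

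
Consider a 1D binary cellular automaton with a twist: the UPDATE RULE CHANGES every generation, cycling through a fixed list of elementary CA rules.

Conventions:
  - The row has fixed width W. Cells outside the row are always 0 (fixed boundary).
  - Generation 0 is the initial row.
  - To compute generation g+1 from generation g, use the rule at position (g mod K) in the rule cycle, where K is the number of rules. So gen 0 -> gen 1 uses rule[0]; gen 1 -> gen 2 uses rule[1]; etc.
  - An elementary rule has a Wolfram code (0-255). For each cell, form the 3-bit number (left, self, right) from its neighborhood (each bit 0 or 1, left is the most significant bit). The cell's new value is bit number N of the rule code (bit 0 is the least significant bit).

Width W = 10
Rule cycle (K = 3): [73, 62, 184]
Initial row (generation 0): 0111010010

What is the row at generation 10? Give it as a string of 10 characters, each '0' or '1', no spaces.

Gen 0: 0111010010
Gen 1 (rule 73): 0101000000
Gen 2 (rule 62): 1111100000
Gen 3 (rule 184): 1111010000
Gen 4 (rule 73): 1001000111
Gen 5 (rule 62): 1111101100
Gen 6 (rule 184): 1111011010
Gen 7 (rule 73): 1001011000
Gen 8 (rule 62): 1111110100
Gen 9 (rule 184): 1111101010
Gen 10 (rule 73): 1000100000

Answer: 1000100000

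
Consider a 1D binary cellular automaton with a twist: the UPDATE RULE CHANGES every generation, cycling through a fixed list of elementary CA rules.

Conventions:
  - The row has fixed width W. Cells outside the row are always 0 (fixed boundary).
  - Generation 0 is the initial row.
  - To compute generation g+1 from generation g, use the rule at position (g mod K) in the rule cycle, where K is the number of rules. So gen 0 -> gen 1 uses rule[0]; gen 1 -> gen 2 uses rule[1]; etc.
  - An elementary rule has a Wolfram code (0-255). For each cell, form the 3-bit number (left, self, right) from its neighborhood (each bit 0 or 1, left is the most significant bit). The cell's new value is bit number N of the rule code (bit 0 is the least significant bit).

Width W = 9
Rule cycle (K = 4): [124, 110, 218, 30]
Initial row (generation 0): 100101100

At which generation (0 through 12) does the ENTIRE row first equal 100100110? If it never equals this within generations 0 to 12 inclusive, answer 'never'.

Answer: never

Derivation:
Gen 0: 100101100
Gen 1 (rule 124): 110111110
Gen 2 (rule 110): 111100010
Gen 3 (rule 218): 111110101
Gen 4 (rule 30): 100000101
Gen 5 (rule 124): 110000111
Gen 6 (rule 110): 110001101
Gen 7 (rule 218): 111011100
Gen 8 (rule 30): 100010010
Gen 9 (rule 124): 110011011
Gen 10 (rule 110): 110111111
Gen 11 (rule 218): 110111111
Gen 12 (rule 30): 100100000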